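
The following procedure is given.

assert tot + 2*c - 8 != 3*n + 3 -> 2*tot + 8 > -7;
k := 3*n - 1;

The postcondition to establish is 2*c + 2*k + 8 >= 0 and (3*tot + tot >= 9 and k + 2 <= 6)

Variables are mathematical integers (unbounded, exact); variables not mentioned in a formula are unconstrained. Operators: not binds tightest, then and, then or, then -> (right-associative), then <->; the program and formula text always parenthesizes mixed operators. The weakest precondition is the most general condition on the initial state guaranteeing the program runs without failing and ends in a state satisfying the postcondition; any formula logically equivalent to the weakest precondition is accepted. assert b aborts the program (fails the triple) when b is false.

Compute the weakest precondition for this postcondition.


Working backward. After the program, the postcondition 2*c + 2*k + 8 >= 0 and (3*tot + tot >= 9 and k + 2 <= 6) must hold; in canonical form it is 2*c + 2*k >= -8 and 4*tot >= 9 and k <= 4.
Before k := 3*n - 1: 2*c + 6*n >= -6 and 4*tot >= 9 and 3*n <= 5
Before assert tot + 2*c - 8 != 3*n + 3 -> 2*tot + 8 > -7: (2*c + tot != 3*n + 11 -> 2*tot > -15) and 2*c + 6*n >= -6 and 4*tot >= 9 and 3*n <= 5
Answer: WP = (2*c + tot != 3*n + 11 -> 2*tot > -15) and 2*c + 6*n >= -6 and 4*tot >= 9 and 3*n <= 5


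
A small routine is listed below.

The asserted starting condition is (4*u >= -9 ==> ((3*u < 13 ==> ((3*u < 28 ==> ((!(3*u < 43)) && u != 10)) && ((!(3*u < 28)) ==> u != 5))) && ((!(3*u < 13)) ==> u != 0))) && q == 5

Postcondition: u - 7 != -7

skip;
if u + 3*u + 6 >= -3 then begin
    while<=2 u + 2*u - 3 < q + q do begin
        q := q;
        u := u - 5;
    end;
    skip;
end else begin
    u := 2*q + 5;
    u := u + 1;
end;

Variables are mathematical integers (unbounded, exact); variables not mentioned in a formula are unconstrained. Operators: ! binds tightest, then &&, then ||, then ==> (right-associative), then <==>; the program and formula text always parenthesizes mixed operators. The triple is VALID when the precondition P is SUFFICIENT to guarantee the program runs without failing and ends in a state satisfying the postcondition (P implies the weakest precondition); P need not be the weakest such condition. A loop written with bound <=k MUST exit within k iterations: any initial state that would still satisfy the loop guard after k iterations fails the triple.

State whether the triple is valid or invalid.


Working backward. After the program, the postcondition u - 7 != -7 must hold; in canonical form it is u != 0.
Then branch requires (3*u < 2*q + 3 ==> ((3*u < 2*q + 18 ==> ((!(3*u < 2*q + 33)) && u != 10)) && ((!(3*u < 2*q + 18)) ==> u != 5))) && ((!(3*u < 2*q + 3)) ==> u != 0); else branch requires 2*q != -6.
Before the if: (4*u >= -9 ==> ((3*u < 2*q + 3 ==> ((3*u < 2*q + 18 ==> ((!(3*u < 2*q + 33)) && u != 10)) && ((!(3*u < 2*q + 18)) ==> u != 5))) && ((!(3*u < 2*q + 3)) ==> u != 0))) && ((!(4*u >= -9)) ==> 2*q != -6)
Before skip: (4*u >= -9 ==> ((3*u < 2*q + 3 ==> ((3*u < 2*q + 18 ==> ((!(3*u < 2*q + 33)) && u != 10)) && ((!(3*u < 2*q + 18)) ==> u != 5))) && ((!(3*u < 2*q + 3)) ==> u != 0))) && ((!(4*u >= -9)) ==> 2*q != -6)
The weakest precondition is (4*u >= -9 ==> ((3*u < 2*q + 3 ==> ((3*u < 2*q + 18 ==> ((!(3*u < 2*q + 33)) && u != 10)) && ((!(3*u < 2*q + 18)) ==> u != 5))) && ((!(3*u < 2*q + 3)) ==> u != 0))) && ((!(4*u >= -9)) ==> 2*q != -6).
Check whether (4*u >= -9 ==> ((3*u < 13 ==> ((3*u < 28 ==> ((!(3*u < 43)) && u != 10)) && ((!(3*u < 28)) ==> u != 5))) && ((!(3*u < 13)) ==> u != 0))) && q == 5 implies it.
Every state satisfying the precondition satisfies the weakest precondition: the implication holds.
Answer: valid


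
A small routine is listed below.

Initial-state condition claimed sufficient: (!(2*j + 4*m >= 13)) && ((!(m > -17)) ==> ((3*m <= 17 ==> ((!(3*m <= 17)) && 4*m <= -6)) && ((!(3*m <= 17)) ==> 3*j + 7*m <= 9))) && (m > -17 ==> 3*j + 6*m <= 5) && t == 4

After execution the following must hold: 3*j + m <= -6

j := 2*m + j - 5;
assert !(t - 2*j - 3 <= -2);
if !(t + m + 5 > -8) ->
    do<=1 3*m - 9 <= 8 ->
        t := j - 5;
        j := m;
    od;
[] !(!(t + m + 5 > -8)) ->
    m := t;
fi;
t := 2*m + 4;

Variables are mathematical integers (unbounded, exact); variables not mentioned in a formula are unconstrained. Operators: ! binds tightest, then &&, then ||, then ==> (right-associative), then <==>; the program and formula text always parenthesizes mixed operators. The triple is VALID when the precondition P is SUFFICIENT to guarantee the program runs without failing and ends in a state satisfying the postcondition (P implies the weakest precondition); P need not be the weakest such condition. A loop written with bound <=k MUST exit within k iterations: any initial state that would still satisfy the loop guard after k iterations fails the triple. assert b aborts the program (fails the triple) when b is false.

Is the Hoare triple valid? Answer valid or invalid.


Working backward. After the program, 3*j + m <= -6 must hold.
Before t := 2*m + 4: 3*j + m <= -6
Then branch requires (3*m <= 17 ==> ((!(3*m <= 17)) && 4*m <= -6)) && ((!(3*m <= 17)) ==> 3*j + m <= -6); else branch requires 3*j + t <= -6.
Before the if: ((!(m + t > -13)) ==> ((3*m <= 17 ==> ((!(3*m <= 17)) && 4*m <= -6)) && ((!(3*m <= 17)) ==> 3*j + m <= -6))) && (m + t > -13 ==> 3*j + t <= -6)
Before assert !(t - 2*j - 3 <= -2): (!(t <= 2*j + 1)) && ((!(m + t > -13)) ==> ((3*m <= 17 ==> ((!(3*m <= 17)) && 4*m <= -6)) && ((!(3*m <= 17)) ==> 3*j + m <= -6))) && (m + t > -13 ==> 3*j + t <= -6)
Before j := 2*m + j - 5: (!(t <= 2*j + 4*m - 9)) && ((!(m + t > -13)) ==> ((3*m <= 17 ==> ((!(3*m <= 17)) && 4*m <= -6)) && ((!(3*m <= 17)) ==> 3*j + 7*m <= 9))) && (m + t > -13 ==> 3*j + 6*m + t <= 9)
The weakest precondition is (!(t <= 2*j + 4*m - 9)) && ((!(m + t > -13)) ==> ((3*m <= 17 ==> ((!(3*m <= 17)) && 4*m <= -6)) && ((!(3*m <= 17)) ==> 3*j + 7*m <= 9))) && (m + t > -13 ==> 3*j + 6*m + t <= 9).
Check whether (!(2*j + 4*m >= 13)) && ((!(m > -17)) ==> ((3*m <= 17 ==> ((!(3*m <= 17)) && 4*m <= -6)) && ((!(3*m <= 17)) ==> 3*j + 7*m <= 9))) && (m > -17 ==> 3*j + 6*m <= 5) && t == 4 implies it.
Every state satisfying the precondition satisfies the weakest precondition: the implication holds.
Answer: valid


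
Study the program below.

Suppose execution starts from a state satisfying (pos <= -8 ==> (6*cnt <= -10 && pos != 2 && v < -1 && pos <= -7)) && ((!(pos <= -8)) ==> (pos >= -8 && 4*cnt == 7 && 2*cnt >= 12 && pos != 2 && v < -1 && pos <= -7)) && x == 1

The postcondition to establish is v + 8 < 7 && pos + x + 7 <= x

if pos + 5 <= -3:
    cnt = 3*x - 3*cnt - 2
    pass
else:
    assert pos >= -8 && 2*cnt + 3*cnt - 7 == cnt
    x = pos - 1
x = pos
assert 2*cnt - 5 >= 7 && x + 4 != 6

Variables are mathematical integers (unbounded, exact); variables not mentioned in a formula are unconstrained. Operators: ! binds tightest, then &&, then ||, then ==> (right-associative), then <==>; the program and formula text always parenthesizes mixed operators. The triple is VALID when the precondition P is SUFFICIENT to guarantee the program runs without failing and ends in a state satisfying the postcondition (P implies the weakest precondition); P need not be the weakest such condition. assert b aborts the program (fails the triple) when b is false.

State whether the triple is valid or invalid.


Working backward. After the program, the postcondition v + 8 < 7 && pos + x + 7 <= x must hold; in canonical form it is v < -1 && pos <= -7.
Before assert 2*cnt - 5 >= 7 && x + 4 != 6: 2*cnt >= 12 && x != 2 && v < -1 && pos <= -7
Before x := pos: 2*cnt >= 12 && pos != 2 && v < -1 && pos <= -7
Then branch requires 6*x >= 6*cnt + 16 && pos != 2 && v < -1 && pos <= -7; else branch requires pos >= -8 && 4*cnt == 7 && 2*cnt >= 12 && pos != 2 && v < -1 && pos <= -7.
Before the if: (pos <= -8 ==> (6*x >= 6*cnt + 16 && pos != 2 && v < -1 && pos <= -7)) && ((!(pos <= -8)) ==> (pos >= -8 && 4*cnt == 7 && 2*cnt >= 12 && pos != 2 && v < -1 && pos <= -7))
The weakest precondition is (pos <= -8 ==> (6*x >= 6*cnt + 16 && pos != 2 && v < -1 && pos <= -7)) && ((!(pos <= -8)) ==> (pos >= -8 && 4*cnt == 7 && 2*cnt >= 12 && pos != 2 && v < -1 && pos <= -7)).
Check whether (pos <= -8 ==> (6*cnt <= -10 && pos != 2 && v < -1 && pos <= -7)) && ((!(pos <= -8)) ==> (pos >= -8 && 4*cnt == 7 && 2*cnt >= 12 && pos != 2 && v < -1 && pos <= -7)) && x == 1 implies it.
Every state satisfying the precondition satisfies the weakest precondition: the implication holds.
Answer: valid


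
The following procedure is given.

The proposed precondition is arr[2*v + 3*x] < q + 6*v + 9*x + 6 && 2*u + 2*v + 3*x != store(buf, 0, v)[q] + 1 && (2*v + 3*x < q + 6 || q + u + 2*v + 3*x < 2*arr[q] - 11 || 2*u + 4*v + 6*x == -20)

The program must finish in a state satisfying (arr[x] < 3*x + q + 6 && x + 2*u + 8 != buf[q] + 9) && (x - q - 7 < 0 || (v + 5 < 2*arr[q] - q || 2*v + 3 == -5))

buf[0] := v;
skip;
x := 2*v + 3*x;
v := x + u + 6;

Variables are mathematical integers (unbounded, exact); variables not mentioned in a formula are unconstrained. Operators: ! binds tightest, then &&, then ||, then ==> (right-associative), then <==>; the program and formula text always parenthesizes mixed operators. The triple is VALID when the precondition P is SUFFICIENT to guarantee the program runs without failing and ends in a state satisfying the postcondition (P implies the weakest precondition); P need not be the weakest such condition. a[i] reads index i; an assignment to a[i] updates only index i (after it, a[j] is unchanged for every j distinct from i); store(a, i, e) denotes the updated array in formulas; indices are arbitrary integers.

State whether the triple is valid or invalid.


Working backward. After the program, the postcondition (arr[x] < 3*x + q + 6 && x + 2*u + 8 != buf[q] + 9) && (x - q - 7 < 0 || (v + 5 < 2*arr[q] - q || 2*v + 3 == -5)) must hold; in canonical form it is arr[x] < q + 3*x + 6 && 2*u + x != buf[q] + 1 && (x < q + 7 || q + v < 2*arr[q] - 5 || 2*v == -8).
Before v := x + u + 6: arr[x] < q + 3*x + 6 && 2*u + x != buf[q] + 1 && (x < q + 7 || q + u + x < 2*arr[q] - 11 || 2*u + 2*x == -20)
Before x := 2*v + 3*x: arr[2*v + 3*x] < q + 6*v + 9*x + 6 && 2*u + 2*v + 3*x != buf[q] + 1 && (2*v + 3*x < q + 7 || q + u + 2*v + 3*x < 2*arr[q] - 11 || 2*u + 4*v + 6*x == -20)
Before skip: arr[2*v + 3*x] < q + 6*v + 9*x + 6 && 2*u + 2*v + 3*x != buf[q] + 1 && (2*v + 3*x < q + 7 || q + u + 2*v + 3*x < 2*arr[q] - 11 || 2*u + 4*v + 6*x == -20)
Before buf[0] := v: arr[2*v + 3*x] < q + 6*v + 9*x + 6 && 2*u + 2*v + 3*x != store(buf, 0, v)[q] + 1 && (2*v + 3*x < q + 7 || q + u + 2*v + 3*x < 2*arr[q] - 11 || 2*u + 4*v + 6*x == -20)
The weakest precondition is arr[2*v + 3*x] < q + 6*v + 9*x + 6 && 2*u + 2*v + 3*x != store(buf, 0, v)[q] + 1 && (2*v + 3*x < q + 7 || q + u + 2*v + 3*x < 2*arr[q] - 11 || 2*u + 4*v + 6*x == -20).
Check whether arr[2*v + 3*x] < q + 6*v + 9*x + 6 && 2*u + 2*v + 3*x != store(buf, 0, v)[q] + 1 && (2*v + 3*x < q + 6 || q + u + 2*v + 3*x < 2*arr[q] - 11 || 2*u + 4*v + 6*x == -20) implies it.
Every state satisfying the precondition satisfies the weakest precondition: the implication holds.
Answer: valid


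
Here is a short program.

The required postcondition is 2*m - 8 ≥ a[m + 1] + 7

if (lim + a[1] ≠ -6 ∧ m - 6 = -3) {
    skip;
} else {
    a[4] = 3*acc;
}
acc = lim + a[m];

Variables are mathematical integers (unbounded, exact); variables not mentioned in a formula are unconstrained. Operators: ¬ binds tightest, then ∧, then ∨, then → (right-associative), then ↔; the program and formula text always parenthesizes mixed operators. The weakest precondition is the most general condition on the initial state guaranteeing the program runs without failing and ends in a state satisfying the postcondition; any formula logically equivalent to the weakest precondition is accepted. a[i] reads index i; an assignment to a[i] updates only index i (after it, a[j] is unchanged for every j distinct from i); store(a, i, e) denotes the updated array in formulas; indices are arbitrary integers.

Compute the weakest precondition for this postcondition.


Working backward. After the program, the postcondition 2*m - 8 ≥ a[m + 1] + 7 must hold; in canonical form it is 2*m ≥ a[m + 1] + 15.
Before acc := lim + a[m]: 2*m ≥ a[m + 1] + 15
Then branch requires 2*m ≥ a[m + 1] + 15; else branch requires 2*m ≥ store(a, 4, 3*acc)[m + 1] + 15.
Before the if: ((a[1] + lim ≠ -6 ∧ m = 3) → 2*m ≥ a[m + 1] + 15) ∧ ((¬(a[1] + lim ≠ -6 ∧ m = 3)) → 2*m ≥ store(a, 4, 3*acc)[m + 1] + 15)
Answer: WP = ((a[1] + lim ≠ -6 ∧ m = 3) → 2*m ≥ a[m + 1] + 15) ∧ ((¬(a[1] + lim ≠ -6 ∧ m = 3)) → 2*m ≥ store(a, 4, 3*acc)[m + 1] + 15)


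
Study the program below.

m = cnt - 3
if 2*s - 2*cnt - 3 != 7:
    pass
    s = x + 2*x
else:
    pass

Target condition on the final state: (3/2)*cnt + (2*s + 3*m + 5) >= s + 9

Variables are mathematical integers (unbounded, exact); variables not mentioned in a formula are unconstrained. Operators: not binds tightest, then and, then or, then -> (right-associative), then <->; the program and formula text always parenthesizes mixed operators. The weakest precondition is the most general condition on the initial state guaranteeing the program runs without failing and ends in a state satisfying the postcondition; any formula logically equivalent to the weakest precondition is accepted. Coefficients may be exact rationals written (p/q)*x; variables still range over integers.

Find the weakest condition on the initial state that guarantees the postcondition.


Working backward. After the program, the postcondition (3/2)*cnt + (2*s + 3*m + 5) >= s + 9 must hold; in canonical form it is (3/2)*cnt + 3*m + s >= 4.
Then branch requires (3/2)*cnt + 3*m + 3*x >= 4; else branch requires (3/2)*cnt + 3*m + s >= 4.
Before the if: (2*s != 2*cnt + 10 -> (3/2)*cnt + 3*m + 3*x >= 4) and ((not (2*s != 2*cnt + 10)) -> (3/2)*cnt + 3*m + s >= 4)
Before m := cnt - 3: (2*s != 2*cnt + 10 -> (9/2)*cnt + 3*x >= 13) and ((not (2*s != 2*cnt + 10)) -> (9/2)*cnt + s >= 13)
Answer: WP = (2*s != 2*cnt + 10 -> (9/2)*cnt + 3*x >= 13) and ((not (2*s != 2*cnt + 10)) -> (9/2)*cnt + s >= 13)


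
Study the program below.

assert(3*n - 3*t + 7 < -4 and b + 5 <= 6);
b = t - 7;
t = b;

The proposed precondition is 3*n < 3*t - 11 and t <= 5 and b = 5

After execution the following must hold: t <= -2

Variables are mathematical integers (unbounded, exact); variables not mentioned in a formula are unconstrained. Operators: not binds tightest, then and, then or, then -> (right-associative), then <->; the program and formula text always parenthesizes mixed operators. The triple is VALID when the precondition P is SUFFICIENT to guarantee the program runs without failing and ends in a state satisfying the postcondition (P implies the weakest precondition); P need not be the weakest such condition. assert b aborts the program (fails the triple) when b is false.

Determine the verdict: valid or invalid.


Working backward. After the program, t <= -2 must hold.
Before t := b: b <= -2
Before b := t - 7: t <= 5
Before assert 3*n - 3*t + 7 < -4 and b + 5 <= 6: 3*n < 3*t - 11 and b <= 1 and t <= 5
The weakest precondition is 3*n < 3*t - 11 and b <= 1 and t <= 5.
Check whether 3*n < 3*t - 11 and t <= 5 and b = 5 implies it.
Countermodel: at the initial state b = 5, n = -4, t = 0, the precondition holds but the weakest precondition fails.
Answer: invalid


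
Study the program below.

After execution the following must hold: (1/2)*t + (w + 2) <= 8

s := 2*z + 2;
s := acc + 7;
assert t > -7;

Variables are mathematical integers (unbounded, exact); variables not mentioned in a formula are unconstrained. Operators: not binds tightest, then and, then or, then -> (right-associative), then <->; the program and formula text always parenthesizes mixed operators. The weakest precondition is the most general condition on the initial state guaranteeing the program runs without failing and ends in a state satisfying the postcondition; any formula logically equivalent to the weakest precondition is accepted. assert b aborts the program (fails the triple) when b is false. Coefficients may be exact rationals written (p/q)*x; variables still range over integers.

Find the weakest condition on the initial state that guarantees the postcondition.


Working backward. After the program, the postcondition (1/2)*t + (w + 2) <= 8 must hold; in canonical form it is (1/2)*t + w <= 6.
Before assert t > -7: t > -7 and (1/2)*t + w <= 6
Before s := acc + 7: t > -7 and (1/2)*t + w <= 6
Before s := 2*z + 2: t > -7 and (1/2)*t + w <= 6
Answer: WP = t > -7 and (1/2)*t + w <= 6


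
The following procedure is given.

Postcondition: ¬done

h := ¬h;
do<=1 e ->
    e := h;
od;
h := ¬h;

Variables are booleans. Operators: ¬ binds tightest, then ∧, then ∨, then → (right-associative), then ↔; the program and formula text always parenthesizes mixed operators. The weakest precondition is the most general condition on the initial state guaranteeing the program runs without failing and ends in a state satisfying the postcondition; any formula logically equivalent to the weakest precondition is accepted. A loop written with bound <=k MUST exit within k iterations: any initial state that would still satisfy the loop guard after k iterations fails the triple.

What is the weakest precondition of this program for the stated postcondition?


Working backward. After the program, ¬done must hold.
Before h := ¬h: ¬done
Before the loop (bound <=1), unroll the exhaustion recursion (WP_0 = exit-now case; WP_j = one more guarded iteration, up to j = 1):
  WP_0: (¬e) ∧ (¬done)
  WP_1: (e → ((¬h) ∧ (¬done))) ∧ ((¬e) → (¬done))
So before the loop: (e → ((¬h) ∧ (¬done))) ∧ ((¬e) → (¬done))
Before h := ¬h: (e → (h ∧ (¬done))) ∧ ((¬e) → (¬done))
Answer: WP = (e → (h ∧ (¬done))) ∧ ((¬e) → (¬done))


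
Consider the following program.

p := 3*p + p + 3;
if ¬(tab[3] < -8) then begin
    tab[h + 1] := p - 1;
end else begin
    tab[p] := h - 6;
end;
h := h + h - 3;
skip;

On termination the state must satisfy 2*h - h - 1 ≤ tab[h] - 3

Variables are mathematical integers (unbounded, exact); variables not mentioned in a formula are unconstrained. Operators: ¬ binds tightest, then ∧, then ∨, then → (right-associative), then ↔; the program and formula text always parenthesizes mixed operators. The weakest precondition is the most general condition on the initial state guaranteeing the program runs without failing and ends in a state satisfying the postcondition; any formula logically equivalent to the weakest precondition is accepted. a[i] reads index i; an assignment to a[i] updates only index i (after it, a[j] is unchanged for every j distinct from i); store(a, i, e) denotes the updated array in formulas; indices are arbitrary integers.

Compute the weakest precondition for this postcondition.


Working backward. After the program, the postcondition 2*h - h - 1 ≤ tab[h] - 3 must hold; in canonical form it is h ≤ tab[h] - 2.
Before skip: h ≤ tab[h] - 2
Before h := h + h - 3: 2*h ≤ tab[2*h - 3] + 1
Then branch requires 2*h ≤ store(tab, h + 1, p - 1)[2*h - 3] + 1; else branch requires 2*h ≤ store(tab, p, h - 6)[2*h - 3] + 1.
Before the if: ((¬(tab[3] < -8)) → 2*h ≤ store(tab, h + 1, p - 1)[2*h - 3] + 1) ∧ (tab[3] < -8 → 2*h ≤ store(tab, p, h - 6)[2*h - 3] + 1)
Before p := 3*p + p + 3: ((¬(tab[3] < -8)) → 2*h ≤ store(tab, h + 1, 4*p + 2)[2*h - 3] + 1) ∧ (tab[3] < -8 → 2*h ≤ store(tab, 4*p + 3, h - 6)[2*h - 3] + 1)
Answer: WP = ((¬(tab[3] < -8)) → 2*h ≤ store(tab, h + 1, 4*p + 2)[2*h - 3] + 1) ∧ (tab[3] < -8 → 2*h ≤ store(tab, 4*p + 3, h - 6)[2*h - 3] + 1)


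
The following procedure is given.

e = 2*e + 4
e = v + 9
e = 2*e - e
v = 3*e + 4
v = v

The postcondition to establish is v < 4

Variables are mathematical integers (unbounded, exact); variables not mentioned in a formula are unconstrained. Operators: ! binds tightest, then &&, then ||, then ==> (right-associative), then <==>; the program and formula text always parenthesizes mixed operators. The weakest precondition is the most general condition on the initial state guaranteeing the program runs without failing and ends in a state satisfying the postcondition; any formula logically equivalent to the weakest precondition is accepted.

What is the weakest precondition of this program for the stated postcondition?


Working backward. After the program, v < 4 must hold.
Before v := v: v < 4
Before v := 3*e + 4: 3*e < 0
Before e := 2*e - e: 3*e < 0
Before e := v + 9: 3*v < -27
Before e := 2*e + 4: 3*v < -27
Answer: WP = 3*v < -27


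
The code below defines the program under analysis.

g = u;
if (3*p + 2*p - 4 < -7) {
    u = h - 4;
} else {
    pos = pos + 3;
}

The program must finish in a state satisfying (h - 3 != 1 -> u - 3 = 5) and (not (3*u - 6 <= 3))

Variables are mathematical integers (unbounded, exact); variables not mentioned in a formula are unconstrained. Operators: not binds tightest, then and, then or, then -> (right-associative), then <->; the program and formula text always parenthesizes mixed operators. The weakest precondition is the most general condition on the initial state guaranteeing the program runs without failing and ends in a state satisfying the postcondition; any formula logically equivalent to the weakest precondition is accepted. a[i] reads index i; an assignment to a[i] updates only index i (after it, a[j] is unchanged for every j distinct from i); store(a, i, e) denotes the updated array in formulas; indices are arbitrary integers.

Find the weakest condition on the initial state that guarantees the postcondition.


Working backward. After the program, the postcondition (h - 3 != 1 -> u - 3 = 5) and (not (3*u - 6 <= 3)) must hold; in canonical form it is (h != 4 -> u = 8) and (not (3*u <= 9)).
Then branch requires (h != 4 -> h = 12) and (not (3*h <= 21)); else branch requires (h != 4 -> u = 8) and (not (3*u <= 9)).
Before the if: (5*p < -3 -> ((h != 4 -> h = 12) and (not (3*h <= 21)))) and ((not (5*p < -3)) -> ((h != 4 -> u = 8) and (not (3*u <= 9))))
Before g := u: (5*p < -3 -> ((h != 4 -> h = 12) and (not (3*h <= 21)))) and ((not (5*p < -3)) -> ((h != 4 -> u = 8) and (not (3*u <= 9))))
Answer: WP = (5*p < -3 -> ((h != 4 -> h = 12) and (not (3*h <= 21)))) and ((not (5*p < -3)) -> ((h != 4 -> u = 8) and (not (3*u <= 9))))


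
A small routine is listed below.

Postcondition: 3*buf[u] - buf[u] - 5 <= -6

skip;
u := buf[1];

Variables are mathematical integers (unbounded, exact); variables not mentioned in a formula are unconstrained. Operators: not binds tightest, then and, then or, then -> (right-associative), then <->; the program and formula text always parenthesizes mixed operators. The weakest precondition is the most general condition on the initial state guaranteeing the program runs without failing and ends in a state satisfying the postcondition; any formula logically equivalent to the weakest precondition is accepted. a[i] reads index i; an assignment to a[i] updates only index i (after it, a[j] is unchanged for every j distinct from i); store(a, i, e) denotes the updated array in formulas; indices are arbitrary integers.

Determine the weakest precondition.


Working backward. After the program, the postcondition 3*buf[u] - buf[u] - 5 <= -6 must hold; in canonical form it is 2*buf[u] <= -1.
Before u := buf[1]: 2*buf[buf[1]] <= -1
Before skip: 2*buf[buf[1]] <= -1
Answer: WP = 2*buf[buf[1]] <= -1


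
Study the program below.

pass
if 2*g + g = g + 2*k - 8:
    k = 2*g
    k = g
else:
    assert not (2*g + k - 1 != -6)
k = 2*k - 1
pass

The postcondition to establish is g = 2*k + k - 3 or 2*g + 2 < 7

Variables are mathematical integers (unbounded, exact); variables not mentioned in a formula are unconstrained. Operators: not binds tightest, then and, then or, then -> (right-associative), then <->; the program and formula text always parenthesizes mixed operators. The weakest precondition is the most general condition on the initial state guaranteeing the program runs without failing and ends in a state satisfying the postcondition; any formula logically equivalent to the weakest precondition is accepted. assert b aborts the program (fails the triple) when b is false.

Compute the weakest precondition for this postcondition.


Working backward. After the program, the postcondition g = 2*k + k - 3 or 2*g + 2 < 7 must hold; in canonical form it is g = 3*k - 3 or 2*g < 5.
Before skip: g = 3*k - 3 or 2*g < 5
Before k := 2*k - 1: g = 6*k - 6 or 2*g < 5
Then branch requires 5*g = 6 or 2*g < 5; else branch requires (not (2*g + k != -5)) and (g = 6*k - 6 or 2*g < 5).
Before the if: (2*g = 2*k - 8 -> (5*g = 6 or 2*g < 5)) and ((not (2*g = 2*k - 8)) -> ((not (2*g + k != -5)) and (g = 6*k - 6 or 2*g < 5)))
Before skip: (2*g = 2*k - 8 -> (5*g = 6 or 2*g < 5)) and ((not (2*g = 2*k - 8)) -> ((not (2*g + k != -5)) and (g = 6*k - 6 or 2*g < 5)))
Answer: WP = (2*g = 2*k - 8 -> (5*g = 6 or 2*g < 5)) and ((not (2*g = 2*k - 8)) -> ((not (2*g + k != -5)) and (g = 6*k - 6 or 2*g < 5)))


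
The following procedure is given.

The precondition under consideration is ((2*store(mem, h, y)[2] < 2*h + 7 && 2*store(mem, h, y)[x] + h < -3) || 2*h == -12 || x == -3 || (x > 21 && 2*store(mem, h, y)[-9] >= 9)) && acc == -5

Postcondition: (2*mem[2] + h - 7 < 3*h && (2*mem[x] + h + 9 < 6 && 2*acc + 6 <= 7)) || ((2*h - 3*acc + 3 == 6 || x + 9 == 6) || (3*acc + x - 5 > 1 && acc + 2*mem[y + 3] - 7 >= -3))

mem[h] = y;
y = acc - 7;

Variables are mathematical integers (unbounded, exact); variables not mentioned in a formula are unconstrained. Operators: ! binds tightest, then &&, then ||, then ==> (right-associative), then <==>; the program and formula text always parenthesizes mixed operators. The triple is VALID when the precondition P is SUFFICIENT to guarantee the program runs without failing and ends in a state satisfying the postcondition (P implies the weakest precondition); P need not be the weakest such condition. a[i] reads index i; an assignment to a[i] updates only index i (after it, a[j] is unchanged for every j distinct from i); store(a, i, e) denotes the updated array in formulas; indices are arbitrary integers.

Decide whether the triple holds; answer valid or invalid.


Working backward. After the program, the postcondition (2*mem[2] + h - 7 < 3*h && (2*mem[x] + h + 9 < 6 && 2*acc + 6 <= 7)) || ((2*h - 3*acc + 3 == 6 || x + 9 == 6) || (3*acc + x - 5 > 1 && acc + 2*mem[y + 3] - 7 >= -3)) must hold; in canonical form it is (2*mem[2] < 2*h + 7 && 2*mem[x] + h < -3 && 2*acc <= 1) || 2*h == 3*acc + 3 || x == -3 || (3*acc + x > 6 && 2*mem[y + 3] + acc >= 4).
Before y := acc - 7: (2*mem[2] < 2*h + 7 && 2*mem[x] + h < -3 && 2*acc <= 1) || 2*h == 3*acc + 3 || x == -3 || (3*acc + x > 6 && 2*mem[acc - 4] + acc >= 4)
Before mem[h] := y: (2*store(mem, h, y)[2] < 2*h + 7 && 2*store(mem, h, y)[x] + h < -3 && 2*acc <= 1) || 2*h == 3*acc + 3 || x == -3 || (3*acc + x > 6 && 2*store(mem, h, y)[acc - 4] + acc >= 4)
The weakest precondition is (2*store(mem, h, y)[2] < 2*h + 7 && 2*store(mem, h, y)[x] + h < -3 && 2*acc <= 1) || 2*h == 3*acc + 3 || x == -3 || (3*acc + x > 6 && 2*store(mem, h, y)[acc - 4] + acc >= 4).
Check whether ((2*store(mem, h, y)[2] < 2*h + 7 && 2*store(mem, h, y)[x] + h < -3) || 2*h == -12 || x == -3 || (x > 21 && 2*store(mem, h, y)[-9] >= 9)) && acc == -5 implies it.
Every state satisfying the precondition satisfies the weakest precondition: the implication holds.
Answer: valid


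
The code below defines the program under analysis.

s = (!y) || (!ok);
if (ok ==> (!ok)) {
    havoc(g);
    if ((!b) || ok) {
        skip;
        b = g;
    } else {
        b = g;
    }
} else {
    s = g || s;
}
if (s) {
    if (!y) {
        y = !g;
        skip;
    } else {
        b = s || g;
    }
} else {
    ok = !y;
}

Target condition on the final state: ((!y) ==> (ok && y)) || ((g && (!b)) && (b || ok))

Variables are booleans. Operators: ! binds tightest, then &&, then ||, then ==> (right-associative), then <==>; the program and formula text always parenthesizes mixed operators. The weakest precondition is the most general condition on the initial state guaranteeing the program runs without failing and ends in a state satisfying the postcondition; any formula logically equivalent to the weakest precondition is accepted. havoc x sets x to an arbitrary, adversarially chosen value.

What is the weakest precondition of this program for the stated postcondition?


Working backward. After the program, the postcondition ((!y) ==> (ok && y)) || ((g && (!b)) && (b || ok)) must hold; in canonical form it is ((!y) ==> (ok && y)) || (g && (!b) && (b || ok)).
Then branch requires ((!y) ==> ((g ==> (ok && (!g))) || (g && (!b) && (b || ok)))) && (y ==> (((!y) ==> (ok && y)) || (g && (!(s || g)) && (s || g || ok)))); else branch requires y || (g && (!b) && (b || (!y))).
Before the if: (s ==> (((!y) ==> ((g ==> (ok && (!g))) || (g && (!b) && (b || ok)))) && (y ==> (((!y) ==> (ok && y)) || (g && (!(s || g)) && (s || g || ok)))))) && ((!s) ==> (y || (g && (!b) && (b || (!y)))))
Then branch requires (((!b) || ok) ==> ((s ==> (y && (y ==> ((!y) ==> (ok && y))))) && ((!s) ==> y))) && ((!((!b) || ok)) ==> ((s ==> (y && (y ==> ((!y) ==> (ok && y))))) && ((!s) ==> y))) && (((!b) || ok) ==> ((s ==> (y ==> ((!y) ==> (ok && y)))) && ((!s) ==> y))) && ((!((!b) || ok)) ==> ((s ==> (y ==> ((!y) ==> (ok && y)))) && ((!s) ==> y))); else branch requires ((g || s) ==> (((!y) ==> ((g ==> (ok && (!g))) || (g && (!b) && (b || ok)))) && (y ==> (((!y) ==> (ok && y)) || (g && (!(g || s)) && (g || s || ok)))))) && ((!(g || s)) ==> (y || (g && (!b) && (b || (!y))))).
Before the if: ((ok ==> (!ok)) ==> ((((!b) || ok) ==> ((s ==> (y && (y ==> ((!y) ==> (ok && y))))) && ((!s) ==> y))) && ((!((!b) || ok)) ==> ((s ==> (y && (y ==> ((!y) ==> (ok && y))))) && ((!s) ==> y))) && (((!b) || ok) ==> ((s ==> (y ==> ((!y) ==> (ok && y)))) && ((!s) ==> y))) && ((!((!b) || ok)) ==> ((s ==> (y ==> ((!y) ==> (ok && y)))) && ((!s) ==> y))))) && ((!(ok ==> (!ok))) ==> (((g || s) ==> (((!y) ==> ((g ==> (ok && (!g))) || (g && (!b) && (b || ok)))) && (y ==> (((!y) ==> (ok && y)) || (g && (!(g || s)) && (g || s || ok)))))) && ((!(g || s)) ==> (y || (g && (!b) && (b || (!y)))))))
Before s := (!y) || (!ok): ((ok ==> (!ok)) ==> ((((!b) || ok) ==> ((((!y) || (!ok)) ==> (y && (y ==> ((!y) ==> (ok && y))))) && ((!((!y) || (!ok))) ==> y))) && ((!((!b) || ok)) ==> ((((!y) || (!ok)) ==> (y && (y ==> ((!y) ==> (ok && y))))) && ((!((!y) || (!ok))) ==> y))) && (((!b) || ok) ==> ((((!y) || (!ok)) ==> (y ==> ((!y) ==> (ok && y)))) && ((!((!y) || (!ok))) ==> y))) && ((!((!b) || ok)) ==> ((((!y) || (!ok)) ==> (y ==> ((!y) ==> (ok && y)))) && ((!((!y) || (!ok))) ==> y))))) && ((!(ok ==> (!ok))) ==> (((g || (!y) || (!ok)) ==> (((!y) ==> ((g ==> (ok && (!g))) || (g && (!b) && (b || ok)))) && (y ==> (((!y) ==> (ok && y)) || (g && (!(g || (!y) || (!ok)))))))) && ((!(g || (!y) || (!ok))) ==> (y || (g && (!b) && (b || (!y)))))))
Answer: WP = ((ok ==> (!ok)) ==> ((((!b) || ok) ==> ((((!y) || (!ok)) ==> (y && (y ==> ((!y) ==> (ok && y))))) && ((!((!y) || (!ok))) ==> y))) && ((!((!b) || ok)) ==> ((((!y) || (!ok)) ==> (y && (y ==> ((!y) ==> (ok && y))))) && ((!((!y) || (!ok))) ==> y))) && (((!b) || ok) ==> ((((!y) || (!ok)) ==> (y ==> ((!y) ==> (ok && y)))) && ((!((!y) || (!ok))) ==> y))) && ((!((!b) || ok)) ==> ((((!y) || (!ok)) ==> (y ==> ((!y) ==> (ok && y)))) && ((!((!y) || (!ok))) ==> y))))) && ((!(ok ==> (!ok))) ==> (((g || (!y) || (!ok)) ==> (((!y) ==> ((g ==> (ok && (!g))) || (g && (!b) && (b || ok)))) && (y ==> (((!y) ==> (ok && y)) || (g && (!(g || (!y) || (!ok)))))))) && ((!(g || (!y) || (!ok))) ==> (y || (g && (!b) && (b || (!y)))))))


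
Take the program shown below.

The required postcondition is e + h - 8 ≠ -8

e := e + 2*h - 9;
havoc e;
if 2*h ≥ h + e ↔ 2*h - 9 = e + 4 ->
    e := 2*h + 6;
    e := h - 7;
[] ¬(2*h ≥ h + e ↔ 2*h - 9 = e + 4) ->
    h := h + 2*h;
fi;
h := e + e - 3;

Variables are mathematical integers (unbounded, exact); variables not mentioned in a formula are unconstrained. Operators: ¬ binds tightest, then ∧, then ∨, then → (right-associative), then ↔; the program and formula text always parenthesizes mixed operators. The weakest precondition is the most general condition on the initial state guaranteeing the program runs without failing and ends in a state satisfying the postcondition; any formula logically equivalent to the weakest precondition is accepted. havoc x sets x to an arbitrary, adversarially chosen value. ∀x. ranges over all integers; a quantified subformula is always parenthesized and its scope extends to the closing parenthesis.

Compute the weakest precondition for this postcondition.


Working backward. After the program, the postcondition e + h - 8 ≠ -8 must hold; in canonical form it is e + h ≠ 0.
Before h := e + e - 3: 3*e ≠ 3
Then branch requires 3*h ≠ 24; else branch requires 3*e ≠ 3.
Before the if: ((h ≥ e ↔ 2*h = e + 13) → 3*h ≠ 24) ∧ ((¬(h ≥ e ↔ 2*h = e + 13)) → 3*e ≠ 3)
Before havoc e: ∀e_1. (((h ≥ e_1 ↔ 2*h = e_1 + 13) → 3*h ≠ 24) ∧ ((¬(h ≥ e_1 ↔ 2*h = e_1 + 13)) → 3*e_1 ≠ 3))
Before e := e + 2*h - 9: ∀e_1. (((h ≥ e_1 ↔ 2*h = e_1 + 13) → 3*h ≠ 24) ∧ ((¬(h ≥ e_1 ↔ 2*h = e_1 + 13)) → 3*e_1 ≠ 3))
Answer: WP = ∀e_1. (((h ≥ e_1 ↔ 2*h = e_1 + 13) → 3*h ≠ 24) ∧ ((¬(h ≥ e_1 ↔ 2*h = e_1 + 13)) → 3*e_1 ≠ 3))


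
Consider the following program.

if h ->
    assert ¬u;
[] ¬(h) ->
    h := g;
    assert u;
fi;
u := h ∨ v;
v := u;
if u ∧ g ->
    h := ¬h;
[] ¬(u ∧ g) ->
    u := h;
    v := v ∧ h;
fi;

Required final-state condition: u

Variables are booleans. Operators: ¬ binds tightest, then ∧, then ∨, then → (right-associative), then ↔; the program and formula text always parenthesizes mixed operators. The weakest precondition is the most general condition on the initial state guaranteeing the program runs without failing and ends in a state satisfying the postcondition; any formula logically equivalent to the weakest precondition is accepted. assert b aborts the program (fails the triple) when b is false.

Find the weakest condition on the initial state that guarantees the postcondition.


Working backward. After the program, u must hold.
Then branch requires u; else branch requires h.
Before the if: ((u ∧ g) → u) ∧ ((¬(u ∧ g)) → h)
Before v := u: ((u ∧ g) → u) ∧ ((¬(u ∧ g)) → h)
Before u := h ∨ v: (((h ∨ v) ∧ g) → (h ∨ v)) ∧ ((¬((h ∨ v) ∧ g)) → h)
Then branch requires (¬u) ∧ (((h ∨ v) ∧ g) → (h ∨ v)) ∧ ((¬((h ∨ v) ∧ g)) → h); else branch requires u ∧ (((g ∨ v) ∧ g) → (g ∨ v)) ∧ ((¬((g ∨ v) ∧ g)) → g).
Before the if: (h → ((¬u) ∧ (((h ∨ v) ∧ g) → (h ∨ v)) ∧ ((¬((h ∨ v) ∧ g)) → h))) ∧ ((¬h) → (u ∧ (((g ∨ v) ∧ g) → (g ∨ v)) ∧ ((¬((g ∨ v) ∧ g)) → g)))
Answer: WP = (h → ((¬u) ∧ (((h ∨ v) ∧ g) → (h ∨ v)) ∧ ((¬((h ∨ v) ∧ g)) → h))) ∧ ((¬h) → (u ∧ (((g ∨ v) ∧ g) → (g ∨ v)) ∧ ((¬((g ∨ v) ∧ g)) → g)))


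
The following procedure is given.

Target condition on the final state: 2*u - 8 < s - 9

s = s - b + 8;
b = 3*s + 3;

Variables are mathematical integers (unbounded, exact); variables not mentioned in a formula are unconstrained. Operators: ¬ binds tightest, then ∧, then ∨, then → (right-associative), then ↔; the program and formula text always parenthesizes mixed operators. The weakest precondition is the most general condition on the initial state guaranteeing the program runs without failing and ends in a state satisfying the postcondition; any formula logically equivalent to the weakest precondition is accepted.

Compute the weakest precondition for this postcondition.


Working backward. After the program, the postcondition 2*u - 8 < s - 9 must hold; in canonical form it is 2*u < s - 1.
Before b := 3*s + 3: 2*u < s - 1
Before s := s - b + 8: b + 2*u < s + 7
Answer: WP = b + 2*u < s + 7


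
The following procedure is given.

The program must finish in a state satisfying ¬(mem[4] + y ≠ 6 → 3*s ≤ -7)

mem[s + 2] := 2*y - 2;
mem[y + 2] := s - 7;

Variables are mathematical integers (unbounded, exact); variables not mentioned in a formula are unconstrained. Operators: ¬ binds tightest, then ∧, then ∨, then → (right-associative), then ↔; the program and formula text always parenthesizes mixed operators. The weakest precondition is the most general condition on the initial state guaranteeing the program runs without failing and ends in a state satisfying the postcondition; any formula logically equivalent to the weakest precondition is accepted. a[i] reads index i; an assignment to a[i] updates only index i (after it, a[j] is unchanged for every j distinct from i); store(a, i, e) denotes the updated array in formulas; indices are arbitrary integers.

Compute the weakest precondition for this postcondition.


Working backward. After the program, ¬(mem[4] + y ≠ 6 → 3*s ≤ -7) must hold.
Before mem[y + 2] := s - 7: ¬(store(mem, y + 2, s - 7)[4] + y ≠ 6 → 3*s ≤ -7)
Before mem[s + 2] := 2*y - 2: ¬(store(store(mem, s + 2, 2*y - 2), y + 2, s - 7)[4] + y ≠ 6 → 3*s ≤ -7)
Answer: WP = ¬(store(store(mem, s + 2, 2*y - 2), y + 2, s - 7)[4] + y ≠ 6 → 3*s ≤ -7)


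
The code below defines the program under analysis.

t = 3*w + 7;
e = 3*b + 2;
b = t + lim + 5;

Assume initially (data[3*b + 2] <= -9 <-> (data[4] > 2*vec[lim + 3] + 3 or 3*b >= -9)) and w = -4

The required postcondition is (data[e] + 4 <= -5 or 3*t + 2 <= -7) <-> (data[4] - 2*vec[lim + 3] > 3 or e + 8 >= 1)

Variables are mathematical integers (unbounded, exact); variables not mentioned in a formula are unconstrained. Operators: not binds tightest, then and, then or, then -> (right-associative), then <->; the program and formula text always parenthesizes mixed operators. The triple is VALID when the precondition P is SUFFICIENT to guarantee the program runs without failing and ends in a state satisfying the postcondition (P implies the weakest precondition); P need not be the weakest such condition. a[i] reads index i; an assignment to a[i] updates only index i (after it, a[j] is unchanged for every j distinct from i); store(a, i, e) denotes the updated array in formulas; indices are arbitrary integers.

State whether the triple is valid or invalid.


Working backward. After the program, the postcondition (data[e] + 4 <= -5 or 3*t + 2 <= -7) <-> (data[4] - 2*vec[lim + 3] > 3 or e + 8 >= 1) must hold; in canonical form it is (data[e] <= -9 or 3*t <= -9) <-> (data[4] > 2*vec[lim + 3] + 3 or e >= -7).
Before b := t + lim + 5: (data[e] <= -9 or 3*t <= -9) <-> (data[4] > 2*vec[lim + 3] + 3 or e >= -7)
Before e := 3*b + 2: (data[3*b + 2] <= -9 or 3*t <= -9) <-> (data[4] > 2*vec[lim + 3] + 3 or 3*b >= -9)
Before t := 3*w + 7: (data[3*b + 2] <= -9 or 9*w <= -30) <-> (data[4] > 2*vec[lim + 3] + 3 or 3*b >= -9)
The weakest precondition is (data[3*b + 2] <= -9 or 9*w <= -30) <-> (data[4] > 2*vec[lim + 3] + 3 or 3*b >= -9).
Check whether (data[3*b + 2] <= -9 <-> (data[4] > 2*vec[lim + 3] + 3 or 3*b >= -9)) and w = -4 implies it.
Countermodel: at the initial state b = -4, data = {[-10] = 0, [0] = 0, [4] = -17422, elsewhere 0}, lim = -3, vec = {[-10] = 0, [0] = 0, [4] = 0, elsewhere 0}, w = -4, the precondition holds but the weakest precondition fails.
Answer: invalid


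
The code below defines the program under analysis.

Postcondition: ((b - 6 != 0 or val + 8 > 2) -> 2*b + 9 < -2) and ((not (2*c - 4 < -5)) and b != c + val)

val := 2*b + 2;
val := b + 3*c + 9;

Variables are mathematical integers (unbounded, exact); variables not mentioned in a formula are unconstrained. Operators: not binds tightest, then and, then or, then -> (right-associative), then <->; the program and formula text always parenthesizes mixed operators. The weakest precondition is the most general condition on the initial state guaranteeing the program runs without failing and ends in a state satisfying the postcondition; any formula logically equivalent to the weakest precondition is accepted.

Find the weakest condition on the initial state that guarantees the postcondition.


Working backward. After the program, the postcondition ((b - 6 != 0 or val + 8 > 2) -> 2*b + 9 < -2) and ((not (2*c - 4 < -5)) and b != c + val) must hold; in canonical form it is ((b != 6 or val > -6) -> 2*b < -11) and (not (2*c < -1)) and b != c + val.
Before val := b + 3*c + 9: ((b != 6 or b + 3*c > -15) -> 2*b < -11) and (not (2*c < -1)) and 4*c != -9
Before val := 2*b + 2: ((b != 6 or b + 3*c > -15) -> 2*b < -11) and (not (2*c < -1)) and 4*c != -9
Answer: WP = ((b != 6 or b + 3*c > -15) -> 2*b < -11) and (not (2*c < -1)) and 4*c != -9
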